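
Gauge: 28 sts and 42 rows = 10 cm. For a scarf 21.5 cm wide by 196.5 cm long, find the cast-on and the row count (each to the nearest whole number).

Cast on 60 stitches and work 825 rows.

Stitch gauge = 28/10 = 2.8 sts/cm; 21.5 × 2.8 = 60.20 → 60 sts.
Row gauge = 42/10 = 4.2 rows/cm; 196.5 × 4.2 = 825.30 → 825 rows.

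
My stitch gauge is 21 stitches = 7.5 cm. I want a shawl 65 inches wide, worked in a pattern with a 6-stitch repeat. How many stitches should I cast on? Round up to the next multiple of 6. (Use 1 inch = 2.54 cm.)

65 in = 65 × 2.54 = 165.10 cm.
21 / 7.5 = 2.8 sts/cm.
165.10 × 2.8 = 462.28 sts.
→ 468.

468 stitches.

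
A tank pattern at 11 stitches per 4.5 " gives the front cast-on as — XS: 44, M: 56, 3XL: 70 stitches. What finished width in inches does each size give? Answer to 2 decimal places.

XS 18.00 inches; M 22.91 inches; 3XL 28.64 inches.

11/4.5 = 2.444 sts per in.
XS: 44 / 2.444 = 18.000 → 18.00 in.
M: 56 / 2.444 = 22.909 → 22.91 in.
3XL: 70 / 2.444 = 28.636 → 28.64 in.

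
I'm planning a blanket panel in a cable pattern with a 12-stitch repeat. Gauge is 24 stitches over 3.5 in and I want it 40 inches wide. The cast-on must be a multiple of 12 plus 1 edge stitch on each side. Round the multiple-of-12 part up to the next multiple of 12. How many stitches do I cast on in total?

24 / 3.5 = 6.857 sts per inch.
40 × 6.857 = 274.29 sts.
Less 2 edge sts → 272.29 for the repeat.
Next multiple of 12: 276.
Add back 2 edge sts → 278.

278 stitches.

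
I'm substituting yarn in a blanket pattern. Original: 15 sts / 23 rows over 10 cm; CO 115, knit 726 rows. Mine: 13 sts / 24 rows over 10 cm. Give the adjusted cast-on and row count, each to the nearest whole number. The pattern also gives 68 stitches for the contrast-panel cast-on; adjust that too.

Cast on 100 stitches; work 758 rows; contrast-panel cast-on 59 stitches.

Stitches: 115 × 13/15 = 99.67 → 100.
Rows: 726 × 24/23 = 757.57 → 758.
contrast-panel cast-on: 68 × 13/15 = 58.93 → 59.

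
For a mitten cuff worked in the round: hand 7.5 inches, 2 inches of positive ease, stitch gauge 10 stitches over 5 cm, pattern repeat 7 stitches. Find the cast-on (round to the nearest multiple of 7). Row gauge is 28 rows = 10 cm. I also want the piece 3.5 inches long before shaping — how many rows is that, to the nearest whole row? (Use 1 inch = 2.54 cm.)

Finished = 7.5 + 2 = 9.5 inches.
9.5 inches × 2.54 = 24.13 cm.
10/5 = 2 sts per cm; 24.13 × 2 = 48.26 sts.
Nearest multiple of 7 → 49.
3.5 inches = 8.89 cm; × 2.8 = 24.89 → 25 rows.

Cast on 49 stitches; work 25 rows.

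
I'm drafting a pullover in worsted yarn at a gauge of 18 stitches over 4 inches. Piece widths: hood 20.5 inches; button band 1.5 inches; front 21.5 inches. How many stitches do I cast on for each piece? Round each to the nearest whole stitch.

Rate = 18/4 = 4.5 sts per in.
hood: 20.5 × 4.5 = 92.25 → 92.
button band: 1.5 × 4.5 = 6.75 → 7.
front: 21.5 × 4.5 = 96.75 → 97.

hood 92; button band 7; front 97.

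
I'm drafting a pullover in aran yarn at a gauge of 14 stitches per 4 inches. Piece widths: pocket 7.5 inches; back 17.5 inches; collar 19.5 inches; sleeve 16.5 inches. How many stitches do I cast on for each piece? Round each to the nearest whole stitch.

Rate = 14/4 = 3.5 sts per in.
pocket: 7.5 × 3.5 = 26.25 → 26.
back: 17.5 × 3.5 = 61.25 → 61.
collar: 19.5 × 3.5 = 68.25 → 68.
sleeve: 16.5 × 3.5 = 57.75 → 58.

pocket 26; back 61; collar 68; sleeve 58.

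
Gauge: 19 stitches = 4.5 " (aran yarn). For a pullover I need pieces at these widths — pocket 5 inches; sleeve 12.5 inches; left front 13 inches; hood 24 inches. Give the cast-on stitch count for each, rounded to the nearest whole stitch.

pocket 21; sleeve 53; left front 55; hood 101.

Rate = 19/4.5 = 4.222 sts per in.
pocket: 5 × 4.222 = 21.11 → 21.
sleeve: 12.5 × 4.222 = 52.78 → 53.
left front: 13 × 4.222 = 54.89 → 55.
hood: 24 × 4.222 = 101.33 → 101.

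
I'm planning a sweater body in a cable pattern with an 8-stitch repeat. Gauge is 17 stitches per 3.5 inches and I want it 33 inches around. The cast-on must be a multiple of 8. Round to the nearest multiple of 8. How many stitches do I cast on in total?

Cast on 160 stitches.

17 / 3.5 = 4.857 sts per inch.
33 × 4.857 = 160.29 sts.
Nearest multiple of 8: 160.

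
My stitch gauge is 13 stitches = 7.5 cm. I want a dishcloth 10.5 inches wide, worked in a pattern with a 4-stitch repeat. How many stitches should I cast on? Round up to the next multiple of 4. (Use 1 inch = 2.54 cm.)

10.5 in = 10.5 × 2.54 = 26.67 cm.
13 / 7.5 = 1.733 sts/cm.
26.67 × 1.733 = 46.23 sts.
→ 48.

Cast on 48 stitches.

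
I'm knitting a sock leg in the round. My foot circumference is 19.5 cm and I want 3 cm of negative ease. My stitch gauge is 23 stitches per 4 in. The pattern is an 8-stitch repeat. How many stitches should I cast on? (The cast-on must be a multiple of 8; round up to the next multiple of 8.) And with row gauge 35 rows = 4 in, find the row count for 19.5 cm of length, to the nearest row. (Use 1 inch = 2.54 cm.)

Finished = 19.5 − 3 = 16.5 cm.
16.5 cm × 1/2.54 = 6.50 inches.
23/4 = 5.75 sts per in; 6.50 × 5.75 = 37.35 sts.
Next multiple of 8 → 40.
19.5 cm = 7.68 inches; × 8.75 = 67.18 → 67 rows.

Cast on 40 stitches; work 67 rows.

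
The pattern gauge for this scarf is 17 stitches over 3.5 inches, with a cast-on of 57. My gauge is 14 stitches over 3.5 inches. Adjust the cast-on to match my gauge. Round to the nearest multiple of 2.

CO 46 sts.

Scale factor = 14 / 17 = 0.824.
57 × 14 / 17 = 46.94 sts.
→ 46 sts.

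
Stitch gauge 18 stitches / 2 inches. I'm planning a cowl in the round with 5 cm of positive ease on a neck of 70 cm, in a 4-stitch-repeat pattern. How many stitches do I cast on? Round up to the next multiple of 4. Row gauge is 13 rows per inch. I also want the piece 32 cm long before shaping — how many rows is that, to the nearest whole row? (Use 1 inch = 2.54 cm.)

Cast on 268 stitches; work 164 rows.

Finished = 70 + 5 = 75 cm.
75 cm × 1/2.54 = 29.53 inches.
18/2 = 9 sts per in; 29.53 × 9 = 265.75 sts.
Next multiple of 4 → 268.
32 cm = 12.60 inches; × 13 = 163.78 → 164 rows.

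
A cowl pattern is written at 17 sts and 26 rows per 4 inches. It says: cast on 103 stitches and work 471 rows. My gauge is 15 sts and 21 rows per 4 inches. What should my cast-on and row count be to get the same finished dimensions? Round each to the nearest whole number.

Cast on 91 stitches; work 380 rows.

Stitches: 103 × 15/17 = 90.88 → 91.
Rows: 471 × 21/26 = 380.42 → 380.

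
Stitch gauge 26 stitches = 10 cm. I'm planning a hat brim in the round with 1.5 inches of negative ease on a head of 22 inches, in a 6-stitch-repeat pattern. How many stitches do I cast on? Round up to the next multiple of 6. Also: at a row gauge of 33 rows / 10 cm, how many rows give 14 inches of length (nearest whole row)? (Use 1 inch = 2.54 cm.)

Finished = 22 − 1.5 = 20.5 inches.
20.5 inches × 2.54 = 52.07 cm.
26/10 = 2.6 sts per cm; 52.07 × 2.6 = 135.38 sts.
Next multiple of 6 → 138.
14 inches = 35.56 cm; × 3.3 = 117.35 → 117 rows.

Cast on 138 stitches; work 117 rows.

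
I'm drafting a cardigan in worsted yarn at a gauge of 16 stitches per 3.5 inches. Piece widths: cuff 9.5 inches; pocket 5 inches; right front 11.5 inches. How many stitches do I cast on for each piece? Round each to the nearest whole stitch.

Rate = 16/3.5 = 4.571 sts per in.
cuff: 9.5 × 4.571 = 43.43 → 43.
pocket: 5 × 4.571 = 22.86 → 23.
right front: 11.5 × 4.571 = 52.57 → 53.

cuff 43; pocket 23; right front 53.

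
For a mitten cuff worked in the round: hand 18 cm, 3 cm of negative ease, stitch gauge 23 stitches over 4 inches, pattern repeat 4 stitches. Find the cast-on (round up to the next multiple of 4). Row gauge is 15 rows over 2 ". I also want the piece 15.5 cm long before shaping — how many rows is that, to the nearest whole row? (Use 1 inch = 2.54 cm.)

Cast on 36 stitches; work 46 rows.

Finished = 18 − 3 = 15 cm.
15 cm × 1/2.54 = 5.91 inches.
23/4 = 5.75 sts per in; 5.91 × 5.75 = 33.96 sts.
Next multiple of 4 → 36.
15.5 cm = 6.10 inches; × 7.5 = 45.77 → 46 rows.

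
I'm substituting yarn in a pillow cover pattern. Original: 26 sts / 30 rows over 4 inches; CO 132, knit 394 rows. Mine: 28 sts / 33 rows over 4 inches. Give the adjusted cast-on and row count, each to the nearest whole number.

Cast on 142 stitches; work 433 rows.

Stitches: 132 × 28/26 = 142.15 → 142.
Rows: 394 × 33/30 = 433.40 → 433.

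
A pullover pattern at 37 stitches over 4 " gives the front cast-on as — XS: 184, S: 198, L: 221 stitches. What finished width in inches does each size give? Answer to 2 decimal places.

XS 19.89 inches; S 21.41 inches; L 23.89 inches.

37/4 = 9.25 sts per in.
XS: 184 / 9.25 = 19.892 → 19.89 in.
S: 198 / 9.25 = 21.405 → 21.41 in.
L: 221 / 9.25 = 23.892 → 23.89 in.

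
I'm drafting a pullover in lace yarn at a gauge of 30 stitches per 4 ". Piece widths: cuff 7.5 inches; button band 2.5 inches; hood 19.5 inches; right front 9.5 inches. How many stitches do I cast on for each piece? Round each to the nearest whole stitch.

Rate = 30/4 = 7.5 sts per in.
cuff: 7.5 × 7.5 = 56.25 → 56.
button band: 2.5 × 7.5 = 18.75 → 19.
hood: 19.5 × 7.5 = 146.25 → 146.
right front: 9.5 × 7.5 = 71.25 → 71.

cuff 56; button band 19; hood 146; right front 71.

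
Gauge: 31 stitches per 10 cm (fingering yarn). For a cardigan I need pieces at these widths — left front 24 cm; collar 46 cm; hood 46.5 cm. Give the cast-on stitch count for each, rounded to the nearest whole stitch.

Rate = 31/10 = 3.1 sts per cm.
left front: 24 × 3.1 = 74.40 → 74.
collar: 46 × 3.1 = 142.60 → 143.
hood: 46.5 × 3.1 = 144.15 → 144.

left front 74; collar 143; hood 144.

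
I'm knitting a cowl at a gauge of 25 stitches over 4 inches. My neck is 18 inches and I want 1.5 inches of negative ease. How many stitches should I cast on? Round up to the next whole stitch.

Finished = 18 − 1.5 = 16.5 in.
25 / 4 = 6.25 sts per inch.
16.50 × 6.25 = 103.12 sts.
→ 104 sts.

Cast on 104 stitches.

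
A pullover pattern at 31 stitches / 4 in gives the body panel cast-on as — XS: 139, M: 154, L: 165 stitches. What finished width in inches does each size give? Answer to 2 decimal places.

31/4 = 7.75 sts per in.
XS: 139 / 7.75 = 17.935 → 17.94 in.
M: 154 / 7.75 = 19.871 → 19.87 in.
L: 165 / 7.75 = 21.290 → 21.29 in.

XS 17.94 inches; M 19.87 inches; L 21.29 inches.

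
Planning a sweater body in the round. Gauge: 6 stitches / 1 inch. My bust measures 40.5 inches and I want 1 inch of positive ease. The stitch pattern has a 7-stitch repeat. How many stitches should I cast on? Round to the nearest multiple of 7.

252 stitches.

Finished = 40.5 + 1 = 41.5 inches.
6 / 1 = 6 sts/in.
41.5 × 6 = 249.00 sts.
Nearest multiple of 7: 252.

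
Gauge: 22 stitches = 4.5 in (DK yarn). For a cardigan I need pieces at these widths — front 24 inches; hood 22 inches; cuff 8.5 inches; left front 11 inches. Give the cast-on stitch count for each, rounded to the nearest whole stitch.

Rate = 22/4.5 = 4.889 sts per in.
front: 24 × 4.889 = 117.33 → 117.
hood: 22 × 4.889 = 107.56 → 108.
cuff: 8.5 × 4.889 = 41.56 → 42.
left front: 11 × 4.889 = 53.78 → 54.

front 117; hood 108; cuff 42; left front 54.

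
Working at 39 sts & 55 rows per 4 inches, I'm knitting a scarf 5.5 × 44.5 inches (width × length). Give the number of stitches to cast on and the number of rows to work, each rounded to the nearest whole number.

Cast on 54 stitches and work 612 rows.

Stitch gauge = 39/4 = 9.75 sts/in; 5.5 × 9.75 = 53.62 → 54 sts.
Row gauge = 55/4 = 13.75 rows/in; 44.5 × 13.75 = 611.88 → 612 rows.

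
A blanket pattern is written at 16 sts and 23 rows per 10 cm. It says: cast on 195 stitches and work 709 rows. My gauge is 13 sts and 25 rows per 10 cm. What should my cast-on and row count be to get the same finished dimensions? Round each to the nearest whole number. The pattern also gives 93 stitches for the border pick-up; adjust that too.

Stitches: 195 × 13/16 = 158.44 → 158.
Rows: 709 × 25/23 = 770.65 → 771.
border pick-up: 93 × 13/16 = 75.56 → 76.

Cast on 158 stitches; work 771 rows; border pick-up 76 stitches.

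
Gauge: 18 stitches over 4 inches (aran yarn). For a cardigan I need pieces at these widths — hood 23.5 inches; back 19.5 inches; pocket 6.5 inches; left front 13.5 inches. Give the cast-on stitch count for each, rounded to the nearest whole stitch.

hood 106; back 88; pocket 29; left front 61.

Rate = 18/4 = 4.5 sts per in.
hood: 23.5 × 4.5 = 105.75 → 106.
back: 19.5 × 4.5 = 87.75 → 88.
pocket: 6.5 × 4.5 = 29.25 → 29.
left front: 13.5 × 4.5 = 60.75 → 61.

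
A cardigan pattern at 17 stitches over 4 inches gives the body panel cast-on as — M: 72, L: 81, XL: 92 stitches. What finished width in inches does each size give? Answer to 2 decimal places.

M 16.94 inches; L 19.06 inches; XL 21.65 inches.

17/4 = 4.25 sts per in.
M: 72 / 4.25 = 16.941 → 16.94 in.
L: 81 / 4.25 = 19.059 → 19.06 in.
XL: 92 / 4.25 = 21.647 → 21.65 in.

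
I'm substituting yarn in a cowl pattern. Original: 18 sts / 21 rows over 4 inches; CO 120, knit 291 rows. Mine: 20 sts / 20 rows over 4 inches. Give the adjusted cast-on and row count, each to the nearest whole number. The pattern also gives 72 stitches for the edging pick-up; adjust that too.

Cast on 133 stitches; work 277 rows; edging pick-up 80 stitches.

Stitches: 120 × 20/18 = 133.33 → 133.
Rows: 291 × 20/21 = 277.14 → 277.
edging pick-up: 72 × 20/18 = 80.00 → 80.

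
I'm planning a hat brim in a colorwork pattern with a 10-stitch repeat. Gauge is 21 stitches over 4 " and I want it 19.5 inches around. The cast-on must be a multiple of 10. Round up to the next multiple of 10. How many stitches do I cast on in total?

CO 110 sts.

21 / 4 = 5.25 sts per inch.
19.5 × 5.25 = 102.38 sts.
Next multiple of 10: 110.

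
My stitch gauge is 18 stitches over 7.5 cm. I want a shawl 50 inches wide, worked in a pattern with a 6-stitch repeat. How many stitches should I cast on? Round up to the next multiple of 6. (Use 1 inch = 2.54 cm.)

50 in = 50 × 2.54 = 127.00 cm.
18 / 7.5 = 2.4 sts/cm.
127.00 × 2.4 = 304.80 sts.
→ 306.

306 stitches.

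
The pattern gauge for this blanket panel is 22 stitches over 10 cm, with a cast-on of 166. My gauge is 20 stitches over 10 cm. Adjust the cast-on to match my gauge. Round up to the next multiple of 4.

Scale factor = 20 / 22 = 0.909.
166 × 20 / 22 = 150.91 sts.
→ 152 sts.

Cast on 152 stitches.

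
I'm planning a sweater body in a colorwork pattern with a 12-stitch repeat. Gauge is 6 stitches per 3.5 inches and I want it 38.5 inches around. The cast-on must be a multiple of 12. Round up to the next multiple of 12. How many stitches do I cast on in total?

Cast on 72 stitches.

6 / 3.5 = 1.714 sts per inch.
38.5 × 1.714 = 66.00 sts.
Next multiple of 12: 72.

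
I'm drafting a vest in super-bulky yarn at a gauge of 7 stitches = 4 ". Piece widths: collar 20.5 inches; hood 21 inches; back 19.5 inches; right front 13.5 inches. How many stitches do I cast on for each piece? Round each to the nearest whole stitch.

collar 36; hood 37; back 34; right front 24.

Rate = 7/4 = 1.75 sts per in.
collar: 20.5 × 1.75 = 35.88 → 36.
hood: 21 × 1.75 = 36.75 → 37.
back: 19.5 × 1.75 = 34.12 → 34.
right front: 13.5 × 1.75 = 23.62 → 24.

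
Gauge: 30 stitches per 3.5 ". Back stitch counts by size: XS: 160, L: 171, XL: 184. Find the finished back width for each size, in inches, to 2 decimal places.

XS 18.67 inches; L 19.95 inches; XL 21.47 inches.

30/3.5 = 8.571 sts per in.
XS: 160 / 8.571 = 18.667 → 18.67 in.
L: 171 / 8.571 = 19.950 → 19.95 in.
XL: 184 / 8.571 = 21.467 → 21.47 in.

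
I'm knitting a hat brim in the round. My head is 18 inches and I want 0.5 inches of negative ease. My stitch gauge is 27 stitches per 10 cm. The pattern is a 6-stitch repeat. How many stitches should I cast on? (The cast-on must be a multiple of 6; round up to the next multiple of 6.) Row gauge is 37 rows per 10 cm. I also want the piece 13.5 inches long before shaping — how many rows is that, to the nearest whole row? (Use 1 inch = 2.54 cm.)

Cast on 126 stitches; work 127 rows.

Finished = 18 − 0.5 = 17.5 inches.
17.5 inches × 2.54 = 44.45 cm.
27/10 = 2.7 sts per cm; 44.45 × 2.7 = 120.02 sts.
Next multiple of 6 → 126.
13.5 inches = 34.29 cm; × 3.7 = 126.87 → 127 rows.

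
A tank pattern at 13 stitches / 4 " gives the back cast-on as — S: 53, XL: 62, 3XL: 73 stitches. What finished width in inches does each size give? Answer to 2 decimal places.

S 16.31 inches; XL 19.08 inches; 3XL 22.46 inches.

13/4 = 3.25 sts per in.
S: 53 / 3.25 = 16.308 → 16.31 in.
XL: 62 / 3.25 = 19.077 → 19.08 in.
3XL: 73 / 3.25 = 22.462 → 22.46 in.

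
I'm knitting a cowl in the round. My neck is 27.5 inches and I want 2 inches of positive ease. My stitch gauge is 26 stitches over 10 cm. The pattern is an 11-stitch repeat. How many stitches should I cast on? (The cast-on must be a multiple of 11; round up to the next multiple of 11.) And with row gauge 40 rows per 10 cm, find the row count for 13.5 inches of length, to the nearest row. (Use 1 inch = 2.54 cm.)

Cast on 198 stitches; work 137 rows.

Finished = 27.5 + 2 = 29.5 inches.
29.5 inches × 2.54 = 74.93 cm.
26/10 = 2.6 sts per cm; 74.93 × 2.6 = 194.82 sts.
Next multiple of 11 → 198.
13.5 inches = 34.29 cm; × 4 = 137.16 → 137 rows.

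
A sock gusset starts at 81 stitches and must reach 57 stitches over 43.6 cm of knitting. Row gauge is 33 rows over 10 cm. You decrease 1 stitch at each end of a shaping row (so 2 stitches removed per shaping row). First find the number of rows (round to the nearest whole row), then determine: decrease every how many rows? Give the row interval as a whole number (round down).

Rows = 43.6 × 3.3 = 143.9 → 144 rows.
Stitches to remove: 24 → 12 shaping rows (at 2 st each).
144 / 12 = 12.00 → every 12 rows.

Decrease every 12th row.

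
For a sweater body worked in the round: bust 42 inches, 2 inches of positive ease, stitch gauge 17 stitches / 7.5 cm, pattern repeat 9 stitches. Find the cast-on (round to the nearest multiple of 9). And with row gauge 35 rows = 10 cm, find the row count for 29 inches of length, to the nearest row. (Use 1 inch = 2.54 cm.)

Cast on 252 stitches; work 258 rows.

Finished = 42 + 2 = 44 inches.
44 inches × 2.54 = 111.76 cm.
17/7.5 = 2.267 sts per cm; 111.76 × 2.267 = 253.32 sts.
Nearest multiple of 9 → 252.
29 inches = 73.66 cm; × 3.5 = 257.81 → 258 rows.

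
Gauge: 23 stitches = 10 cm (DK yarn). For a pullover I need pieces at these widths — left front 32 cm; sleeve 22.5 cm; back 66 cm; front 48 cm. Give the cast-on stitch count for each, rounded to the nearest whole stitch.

Rate = 23/10 = 2.3 sts per cm.
left front: 32 × 2.3 = 73.60 → 74.
sleeve: 22.5 × 2.3 = 51.75 → 52.
back: 66 × 2.3 = 151.80 → 152.
front: 48 × 2.3 = 110.40 → 110.

left front 74; sleeve 52; back 152; front 110.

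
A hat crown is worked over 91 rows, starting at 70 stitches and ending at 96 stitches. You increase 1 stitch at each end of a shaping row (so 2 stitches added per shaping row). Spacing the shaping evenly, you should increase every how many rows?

Increase every 7th row.

Stitches to add: |96 − 70| = 26.
Shaping rows needed: 26 / 2 = 13.
91 rows / 13 = every 7 rows.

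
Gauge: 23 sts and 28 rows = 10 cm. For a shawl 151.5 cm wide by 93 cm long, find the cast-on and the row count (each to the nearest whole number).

Cast on 348 stitches and work 260 rows.

Stitch gauge = 23/10 = 2.3 sts/cm; 151.5 × 2.3 = 348.45 → 348 sts.
Row gauge = 28/10 = 2.8 rows/cm; 93 × 2.8 = 260.40 → 260 rows.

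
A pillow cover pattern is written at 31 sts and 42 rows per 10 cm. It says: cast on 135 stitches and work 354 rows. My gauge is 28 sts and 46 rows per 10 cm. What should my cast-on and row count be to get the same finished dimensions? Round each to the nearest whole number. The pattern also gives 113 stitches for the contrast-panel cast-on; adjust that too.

Cast on 122 stitches; work 388 rows; contrast-panel cast-on 102 stitches.

Stitches: 135 × 28/31 = 121.94 → 122.
Rows: 354 × 46/42 = 387.71 → 388.
contrast-panel cast-on: 113 × 28/31 = 102.06 → 102.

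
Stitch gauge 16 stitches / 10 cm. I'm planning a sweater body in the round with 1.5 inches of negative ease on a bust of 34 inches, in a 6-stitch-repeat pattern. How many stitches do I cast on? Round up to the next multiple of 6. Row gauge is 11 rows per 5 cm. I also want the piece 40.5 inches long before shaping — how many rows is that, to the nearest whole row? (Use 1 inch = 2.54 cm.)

Finished = 34 − 1.5 = 32.5 inches.
32.5 inches × 2.54 = 82.55 cm.
16/10 = 1.6 sts per cm; 82.55 × 1.6 = 132.08 sts.
Next multiple of 6 → 138.
40.5 inches = 102.87 cm; × 2.2 = 226.31 → 226 rows.

Cast on 138 stitches; work 226 rows.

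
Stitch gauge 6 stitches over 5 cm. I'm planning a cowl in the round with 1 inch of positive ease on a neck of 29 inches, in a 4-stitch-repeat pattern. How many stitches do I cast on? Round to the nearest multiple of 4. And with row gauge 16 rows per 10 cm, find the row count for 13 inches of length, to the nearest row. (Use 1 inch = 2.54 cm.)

Cast on 92 stitches; work 53 rows.

Finished = 29 + 1 = 30 inches.
30 inches × 2.54 = 76.20 cm.
6/5 = 1.2 sts per cm; 76.20 × 1.2 = 91.44 sts.
Nearest multiple of 4 → 92.
13 inches = 33.02 cm; × 1.6 = 52.83 → 53 rows.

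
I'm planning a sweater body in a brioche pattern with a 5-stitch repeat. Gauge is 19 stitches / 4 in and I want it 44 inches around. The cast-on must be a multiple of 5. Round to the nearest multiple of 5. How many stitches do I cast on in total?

CO 210 sts.

19 / 4 = 4.75 sts per inch.
44 × 4.75 = 209.00 sts.
Nearest multiple of 5: 210.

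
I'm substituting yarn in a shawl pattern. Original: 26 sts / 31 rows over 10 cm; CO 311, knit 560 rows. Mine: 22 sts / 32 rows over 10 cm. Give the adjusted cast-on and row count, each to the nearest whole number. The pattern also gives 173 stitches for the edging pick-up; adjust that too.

Stitches: 311 × 22/26 = 263.15 → 263.
Rows: 560 × 32/31 = 578.06 → 578.
edging pick-up: 173 × 22/26 = 146.38 → 146.

Cast on 263 stitches; work 578 rows; edging pick-up 146 stitches.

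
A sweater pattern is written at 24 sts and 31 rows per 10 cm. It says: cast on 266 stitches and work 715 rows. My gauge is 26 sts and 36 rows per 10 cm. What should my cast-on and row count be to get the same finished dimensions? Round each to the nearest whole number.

Stitches: 266 × 26/24 = 288.17 → 288.
Rows: 715 × 36/31 = 830.32 → 830.

Cast on 288 stitches; work 830 rows.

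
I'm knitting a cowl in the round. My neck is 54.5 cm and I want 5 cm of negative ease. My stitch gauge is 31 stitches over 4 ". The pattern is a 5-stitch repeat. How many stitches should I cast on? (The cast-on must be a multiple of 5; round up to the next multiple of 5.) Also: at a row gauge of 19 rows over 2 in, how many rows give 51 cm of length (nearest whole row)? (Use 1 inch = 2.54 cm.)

Cast on 155 stitches; work 191 rows.

Finished = 54.5 − 5 = 49.5 cm.
49.5 cm × 1/2.54 = 19.49 inches.
31/4 = 7.75 sts per in; 19.49 × 7.75 = 151.03 sts.
Next multiple of 5 → 155.
51 cm = 20.08 inches; × 9.5 = 190.75 → 191 rows.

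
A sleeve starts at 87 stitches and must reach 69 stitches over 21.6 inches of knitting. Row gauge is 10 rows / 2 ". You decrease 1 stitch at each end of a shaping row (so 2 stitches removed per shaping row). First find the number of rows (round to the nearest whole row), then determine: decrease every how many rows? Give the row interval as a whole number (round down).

Rows = 21.6 × 5 = 108.0 → 108 rows.
Stitches to remove: 18 → 9 shaping rows (at 2 st each).
108 / 9 = 12.00 → every 12 rows.

Decrease every 12th row.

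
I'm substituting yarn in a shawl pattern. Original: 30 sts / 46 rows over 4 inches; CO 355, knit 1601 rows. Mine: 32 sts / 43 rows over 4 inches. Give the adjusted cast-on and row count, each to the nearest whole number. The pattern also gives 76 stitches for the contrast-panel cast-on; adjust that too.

Stitches: 355 × 32/30 = 378.67 → 379.
Rows: 1601 × 43/46 = 1496.59 → 1497.
contrast-panel cast-on: 76 × 32/30 = 81.07 → 81.

Cast on 379 stitches; work 1497 rows; contrast-panel cast-on 81 stitches.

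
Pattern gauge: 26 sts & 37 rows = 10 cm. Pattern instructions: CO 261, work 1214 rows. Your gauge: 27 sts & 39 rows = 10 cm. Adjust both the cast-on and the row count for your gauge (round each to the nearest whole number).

Cast on 271 stitches; work 1280 rows.

Stitches: 261 × 27/26 = 271.04 → 271.
Rows: 1214 × 39/37 = 1279.62 → 1280.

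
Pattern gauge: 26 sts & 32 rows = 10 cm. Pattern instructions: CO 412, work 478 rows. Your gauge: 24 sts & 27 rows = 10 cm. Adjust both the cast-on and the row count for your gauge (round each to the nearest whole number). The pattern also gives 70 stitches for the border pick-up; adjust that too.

Stitches: 412 × 24/26 = 380.31 → 380.
Rows: 478 × 27/32 = 403.31 → 403.
border pick-up: 70 × 24/26 = 64.62 → 65.

Cast on 380 stitches; work 403 rows; border pick-up 65 stitches.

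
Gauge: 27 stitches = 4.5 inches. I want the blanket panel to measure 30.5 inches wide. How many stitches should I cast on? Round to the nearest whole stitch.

27 stitches / 4.5 in = 6 stitches per inch.
30.5 × 6 = 183.00 stitches.

CO 183 sts.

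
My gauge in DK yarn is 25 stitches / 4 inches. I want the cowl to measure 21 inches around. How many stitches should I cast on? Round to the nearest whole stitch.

131 stitches.

25 stitches / 4 in = 6.25 stitches per inch.
21 × 6.25 = 131.25 stitches.
Round to nearest → 131.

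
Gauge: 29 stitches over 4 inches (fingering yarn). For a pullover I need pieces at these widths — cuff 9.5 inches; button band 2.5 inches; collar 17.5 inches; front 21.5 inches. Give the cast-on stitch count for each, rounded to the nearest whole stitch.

cuff 69; button band 18; collar 127; front 156.

Rate = 29/4 = 7.25 sts per in.
cuff: 9.5 × 7.25 = 68.88 → 69.
button band: 2.5 × 7.25 = 18.12 → 18.
collar: 17.5 × 7.25 = 126.88 → 127.
front: 21.5 × 7.25 = 155.88 → 156.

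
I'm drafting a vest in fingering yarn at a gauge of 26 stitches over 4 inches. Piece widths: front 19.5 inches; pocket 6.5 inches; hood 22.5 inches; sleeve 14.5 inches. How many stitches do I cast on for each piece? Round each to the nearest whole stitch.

front 127; pocket 42; hood 146; sleeve 94.

Rate = 26/4 = 6.5 sts per in.
front: 19.5 × 6.5 = 126.75 → 127.
pocket: 6.5 × 6.5 = 42.25 → 42.
hood: 22.5 × 6.5 = 146.25 → 146.
sleeve: 14.5 × 6.5 = 94.25 → 94.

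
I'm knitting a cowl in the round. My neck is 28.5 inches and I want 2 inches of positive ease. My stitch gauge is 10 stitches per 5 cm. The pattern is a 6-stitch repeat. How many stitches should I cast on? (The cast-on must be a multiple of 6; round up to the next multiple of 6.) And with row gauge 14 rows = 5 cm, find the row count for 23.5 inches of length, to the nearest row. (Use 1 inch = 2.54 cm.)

Finished = 28.5 + 2 = 30.5 inches.
30.5 inches × 2.54 = 77.47 cm.
10/5 = 2 sts per cm; 77.47 × 2 = 154.94 sts.
Next multiple of 6 → 156.
23.5 inches = 59.69 cm; × 2.8 = 167.13 → 167 rows.

Cast on 156 stitches; work 167 rows.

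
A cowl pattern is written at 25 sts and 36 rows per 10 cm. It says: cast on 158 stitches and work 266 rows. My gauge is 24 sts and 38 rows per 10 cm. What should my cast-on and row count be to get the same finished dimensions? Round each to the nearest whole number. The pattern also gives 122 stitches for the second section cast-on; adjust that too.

Stitches: 158 × 24/25 = 151.68 → 152.
Rows: 266 × 38/36 = 280.78 → 281.
second section cast-on: 122 × 24/25 = 117.12 → 117.

Cast on 152 stitches; work 281 rows; second section cast-on 117 stitches.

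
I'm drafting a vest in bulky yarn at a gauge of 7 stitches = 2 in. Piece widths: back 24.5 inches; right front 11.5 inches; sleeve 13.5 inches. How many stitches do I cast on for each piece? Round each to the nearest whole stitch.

Rate = 7/2 = 3.5 sts per in.
back: 24.5 × 3.5 = 85.75 → 86.
right front: 11.5 × 3.5 = 40.25 → 40.
sleeve: 13.5 × 3.5 = 47.25 → 47.

back 86; right front 40; sleeve 47.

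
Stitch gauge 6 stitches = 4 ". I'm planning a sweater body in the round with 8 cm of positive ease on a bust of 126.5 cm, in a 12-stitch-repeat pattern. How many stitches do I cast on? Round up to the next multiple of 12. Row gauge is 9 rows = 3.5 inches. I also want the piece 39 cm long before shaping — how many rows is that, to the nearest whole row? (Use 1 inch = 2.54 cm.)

Cast on 84 stitches; work 39 rows.

Finished = 126.5 + 8 = 134.5 cm.
134.5 cm × 1/2.54 = 52.95 inches.
6/4 = 1.5 sts per in; 52.95 × 1.5 = 79.43 sts.
Next multiple of 12 → 84.
39 cm = 15.35 inches; × 2.571 = 39.48 → 39 rows.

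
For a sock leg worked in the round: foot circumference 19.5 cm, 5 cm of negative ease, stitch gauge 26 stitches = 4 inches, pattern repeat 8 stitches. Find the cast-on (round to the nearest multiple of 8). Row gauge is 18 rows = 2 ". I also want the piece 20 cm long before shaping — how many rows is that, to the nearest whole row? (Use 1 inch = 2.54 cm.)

Cast on 40 stitches; work 71 rows.

Finished = 19.5 − 5 = 14.5 cm.
14.5 cm × 1/2.54 = 5.71 inches.
26/4 = 6.5 sts per in; 5.71 × 6.5 = 37.11 sts.
Nearest multiple of 8 → 40.
20 cm = 7.87 inches; × 9 = 70.87 → 71 rows.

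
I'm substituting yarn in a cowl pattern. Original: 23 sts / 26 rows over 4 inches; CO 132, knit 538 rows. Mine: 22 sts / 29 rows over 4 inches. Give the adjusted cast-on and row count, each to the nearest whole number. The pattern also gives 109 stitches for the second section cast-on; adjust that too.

Cast on 126 stitches; work 600 rows; second section cast-on 104 stitches.

Stitches: 132 × 22/23 = 126.26 → 126.
Rows: 538 × 29/26 = 600.08 → 600.
second section cast-on: 109 × 22/23 = 104.26 → 104.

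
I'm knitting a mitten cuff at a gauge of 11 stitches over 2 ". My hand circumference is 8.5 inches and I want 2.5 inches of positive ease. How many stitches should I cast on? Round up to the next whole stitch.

CO 61 sts.

Finished = 8.5 + 2.5 = 11 in.
11 / 2 = 5.5 sts per inch.
11.00 × 5.5 = 60.50 sts.
→ 61 sts.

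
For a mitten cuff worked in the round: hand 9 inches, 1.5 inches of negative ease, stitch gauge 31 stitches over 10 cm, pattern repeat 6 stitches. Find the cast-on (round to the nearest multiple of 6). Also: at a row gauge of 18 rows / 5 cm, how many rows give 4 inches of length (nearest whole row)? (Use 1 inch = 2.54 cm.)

Finished = 9 − 1.5 = 7.5 inches.
7.5 inches × 2.54 = 19.05 cm.
31/10 = 3.1 sts per cm; 19.05 × 3.1 = 59.05 sts.
Nearest multiple of 6 → 60.
4 inches = 10.16 cm; × 3.6 = 36.58 → 37 rows.

Cast on 60 stitches; work 37 rows.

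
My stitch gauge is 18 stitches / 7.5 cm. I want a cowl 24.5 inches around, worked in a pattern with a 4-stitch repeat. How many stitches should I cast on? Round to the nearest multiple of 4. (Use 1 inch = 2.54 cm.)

24.5 in = 24.5 × 2.54 = 62.23 cm.
18 / 7.5 = 2.4 sts/cm.
62.23 × 2.4 = 149.35 sts.
→ 148.

CO 148 sts.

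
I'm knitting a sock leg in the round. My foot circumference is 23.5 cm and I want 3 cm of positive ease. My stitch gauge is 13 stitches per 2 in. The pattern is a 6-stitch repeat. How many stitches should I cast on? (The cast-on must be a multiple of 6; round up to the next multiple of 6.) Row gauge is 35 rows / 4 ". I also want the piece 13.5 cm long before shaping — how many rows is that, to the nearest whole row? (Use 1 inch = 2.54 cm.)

Cast on 72 stitches; work 47 rows.

Finished = 23.5 + 3 = 26.5 cm.
26.5 cm × 1/2.54 = 10.43 inches.
13/2 = 6.5 sts per in; 10.43 × 6.5 = 67.81 sts.
Next multiple of 6 → 72.
13.5 cm = 5.31 inches; × 8.75 = 46.51 → 47 rows.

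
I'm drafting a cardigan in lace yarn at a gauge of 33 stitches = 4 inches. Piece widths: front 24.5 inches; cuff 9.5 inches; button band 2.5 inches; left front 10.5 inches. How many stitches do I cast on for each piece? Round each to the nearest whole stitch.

front 202; cuff 78; button band 21; left front 87.

Rate = 33/4 = 8.25 sts per in.
front: 24.5 × 8.25 = 202.12 → 202.
cuff: 9.5 × 8.25 = 78.38 → 78.
button band: 2.5 × 8.25 = 20.62 → 21.
left front: 10.5 × 8.25 = 86.62 → 87.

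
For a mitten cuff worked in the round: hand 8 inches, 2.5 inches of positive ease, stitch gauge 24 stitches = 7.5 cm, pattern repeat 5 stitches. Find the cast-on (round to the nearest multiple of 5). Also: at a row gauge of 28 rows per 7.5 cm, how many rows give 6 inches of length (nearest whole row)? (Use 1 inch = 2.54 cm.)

Finished = 8 + 2.5 = 10.5 inches.
10.5 inches × 2.54 = 26.67 cm.
24/7.5 = 3.2 sts per cm; 26.67 × 3.2 = 85.34 sts.
Nearest multiple of 5 → 85.
6 inches = 15.24 cm; × 3.733 = 56.90 → 57 rows.

Cast on 85 stitches; work 57 rows.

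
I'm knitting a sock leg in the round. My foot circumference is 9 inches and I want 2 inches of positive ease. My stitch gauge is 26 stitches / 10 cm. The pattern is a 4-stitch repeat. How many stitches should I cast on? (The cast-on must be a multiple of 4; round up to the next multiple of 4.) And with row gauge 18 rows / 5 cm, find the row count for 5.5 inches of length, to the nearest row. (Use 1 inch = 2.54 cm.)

Finished = 9 + 2 = 11 inches.
11 inches × 2.54 = 27.94 cm.
26/10 = 2.6 sts per cm; 27.94 × 2.6 = 72.64 sts.
Next multiple of 4 → 76.
5.5 inches = 13.97 cm; × 3.6 = 50.29 → 50 rows.

Cast on 76 stitches; work 50 rows.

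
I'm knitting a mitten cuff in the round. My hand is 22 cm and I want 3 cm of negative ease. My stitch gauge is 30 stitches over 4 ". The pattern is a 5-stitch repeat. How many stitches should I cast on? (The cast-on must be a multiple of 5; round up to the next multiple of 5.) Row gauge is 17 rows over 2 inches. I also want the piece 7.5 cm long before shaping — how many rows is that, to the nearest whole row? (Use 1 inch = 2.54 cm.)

Cast on 60 stitches; work 25 rows.

Finished = 22 − 3 = 19 cm.
19 cm × 1/2.54 = 7.48 inches.
30/4 = 7.5 sts per in; 7.48 × 7.5 = 56.10 sts.
Next multiple of 5 → 60.
7.5 cm = 2.95 inches; × 8.5 = 25.10 → 25 rows.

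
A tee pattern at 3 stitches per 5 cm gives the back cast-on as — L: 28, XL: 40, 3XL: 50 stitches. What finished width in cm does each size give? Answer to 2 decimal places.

3/5 = 0.6 sts per cm.
L: 28 / 0.6 = 46.667 → 46.67 cm.
XL: 40 / 0.6 = 66.667 → 66.67 cm.
3XL: 50 / 0.6 = 83.333 → 83.33 cm.

L 46.67 cm; XL 66.67 cm; 3XL 83.33 cm.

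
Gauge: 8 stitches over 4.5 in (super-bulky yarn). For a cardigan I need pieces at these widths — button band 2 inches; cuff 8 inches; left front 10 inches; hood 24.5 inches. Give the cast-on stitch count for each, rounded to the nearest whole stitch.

button band 4; cuff 14; left front 18; hood 44.

Rate = 8/4.5 = 1.778 sts per in.
button band: 2 × 1.778 = 3.56 → 4.
cuff: 8 × 1.778 = 14.22 → 14.
left front: 10 × 1.778 = 17.78 → 18.
hood: 24.5 × 1.778 = 43.56 → 44.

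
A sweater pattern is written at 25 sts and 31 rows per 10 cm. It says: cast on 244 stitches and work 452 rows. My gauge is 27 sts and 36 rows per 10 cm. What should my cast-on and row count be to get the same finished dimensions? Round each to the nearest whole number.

Cast on 264 stitches; work 525 rows.

Stitches: 244 × 27/25 = 263.52 → 264.
Rows: 452 × 36/31 = 524.90 → 525.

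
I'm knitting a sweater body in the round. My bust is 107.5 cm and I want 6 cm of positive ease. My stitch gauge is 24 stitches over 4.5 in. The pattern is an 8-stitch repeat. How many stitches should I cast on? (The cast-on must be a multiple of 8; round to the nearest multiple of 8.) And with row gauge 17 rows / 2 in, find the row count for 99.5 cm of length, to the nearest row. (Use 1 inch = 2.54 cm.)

Finished = 107.5 + 6 = 113.5 cm.
113.5 cm × 1/2.54 = 44.69 inches.
24/4.5 = 5.333 sts per in; 44.69 × 5.333 = 238.32 sts.
Nearest multiple of 8 → 240.
99.5 cm = 39.17 inches; × 8.5 = 332.97 → 333 rows.

Cast on 240 stitches; work 333 rows.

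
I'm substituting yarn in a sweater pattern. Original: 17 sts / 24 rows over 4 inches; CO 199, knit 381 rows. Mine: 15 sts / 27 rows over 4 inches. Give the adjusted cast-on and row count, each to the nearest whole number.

Stitches: 199 × 15/17 = 175.59 → 176.
Rows: 381 × 27/24 = 428.62 → 429.

Cast on 176 stitches; work 429 rows.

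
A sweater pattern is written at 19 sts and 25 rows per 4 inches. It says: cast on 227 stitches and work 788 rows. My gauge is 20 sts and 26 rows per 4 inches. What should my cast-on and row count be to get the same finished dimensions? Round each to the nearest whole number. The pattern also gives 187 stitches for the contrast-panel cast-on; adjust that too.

Stitches: 227 × 20/19 = 238.95 → 239.
Rows: 788 × 26/25 = 819.52 → 820.
contrast-panel cast-on: 187 × 20/19 = 196.84 → 197.

Cast on 239 stitches; work 820 rows; contrast-panel cast-on 197 stitches.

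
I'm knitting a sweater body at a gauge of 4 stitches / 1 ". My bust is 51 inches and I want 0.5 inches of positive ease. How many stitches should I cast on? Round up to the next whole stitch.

Finished = 51 + 0.5 = 51.5 in.
4 / 1 = 4 sts per inch.
51.50 × 4 = 206.00 sts.

206 stitches.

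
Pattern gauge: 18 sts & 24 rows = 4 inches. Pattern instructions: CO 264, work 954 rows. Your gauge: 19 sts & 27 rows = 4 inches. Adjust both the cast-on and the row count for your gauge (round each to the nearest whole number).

Cast on 279 stitches; work 1073 rows.

Stitches: 264 × 19/18 = 278.67 → 279.
Rows: 954 × 27/24 = 1073.25 → 1073.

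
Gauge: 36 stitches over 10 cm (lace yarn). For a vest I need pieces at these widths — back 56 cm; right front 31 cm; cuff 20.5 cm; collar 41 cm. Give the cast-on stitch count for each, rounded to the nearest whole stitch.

back 202; right front 112; cuff 74; collar 148.

Rate = 36/10 = 3.6 sts per cm.
back: 56 × 3.6 = 201.60 → 202.
right front: 31 × 3.6 = 111.60 → 112.
cuff: 20.5 × 3.6 = 73.80 → 74.
collar: 41 × 3.6 = 147.60 → 148.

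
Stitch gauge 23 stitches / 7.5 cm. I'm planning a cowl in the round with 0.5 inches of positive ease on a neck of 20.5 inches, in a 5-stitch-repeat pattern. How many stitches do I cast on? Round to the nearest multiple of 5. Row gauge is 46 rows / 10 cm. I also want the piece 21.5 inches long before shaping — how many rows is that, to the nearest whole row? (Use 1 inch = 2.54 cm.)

Finished = 20.5 + 0.5 = 21 inches.
21 inches × 2.54 = 53.34 cm.
23/7.5 = 3.067 sts per cm; 53.34 × 3.067 = 163.58 sts.
Nearest multiple of 5 → 165.
21.5 inches = 54.61 cm; × 4.6 = 251.21 → 251 rows.

Cast on 165 stitches; work 251 rows.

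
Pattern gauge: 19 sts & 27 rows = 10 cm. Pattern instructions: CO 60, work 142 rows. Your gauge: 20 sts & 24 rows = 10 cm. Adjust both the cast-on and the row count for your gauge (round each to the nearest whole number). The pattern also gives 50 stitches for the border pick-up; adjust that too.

Cast on 63 stitches; work 126 rows; border pick-up 53 stitches.

Stitches: 60 × 20/19 = 63.16 → 63.
Rows: 142 × 24/27 = 126.22 → 126.
border pick-up: 50 × 20/19 = 52.63 → 53.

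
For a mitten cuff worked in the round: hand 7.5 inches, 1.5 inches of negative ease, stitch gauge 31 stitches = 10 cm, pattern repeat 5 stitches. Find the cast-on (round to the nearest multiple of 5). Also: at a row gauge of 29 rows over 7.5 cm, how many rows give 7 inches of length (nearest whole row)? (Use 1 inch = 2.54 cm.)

Finished = 7.5 − 1.5 = 6 inches.
6 inches × 2.54 = 15.24 cm.
31/10 = 3.1 sts per cm; 15.24 × 3.1 = 47.24 sts.
Nearest multiple of 5 → 45.
7 inches = 17.78 cm; × 3.867 = 68.75 → 69 rows.

Cast on 45 stitches; work 69 rows.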